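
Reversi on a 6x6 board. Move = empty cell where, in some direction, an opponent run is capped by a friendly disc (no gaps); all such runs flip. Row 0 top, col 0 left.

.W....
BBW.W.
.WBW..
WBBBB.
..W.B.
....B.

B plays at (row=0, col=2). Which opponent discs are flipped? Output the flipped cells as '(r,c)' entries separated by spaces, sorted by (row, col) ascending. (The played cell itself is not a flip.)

Answer: (1,2)

Derivation:
Dir NW: edge -> no flip
Dir N: edge -> no flip
Dir NE: edge -> no flip
Dir W: opp run (0,1), next='.' -> no flip
Dir E: first cell '.' (not opp) -> no flip
Dir SW: first cell 'B' (not opp) -> no flip
Dir S: opp run (1,2) capped by B -> flip
Dir SE: first cell '.' (not opp) -> no flip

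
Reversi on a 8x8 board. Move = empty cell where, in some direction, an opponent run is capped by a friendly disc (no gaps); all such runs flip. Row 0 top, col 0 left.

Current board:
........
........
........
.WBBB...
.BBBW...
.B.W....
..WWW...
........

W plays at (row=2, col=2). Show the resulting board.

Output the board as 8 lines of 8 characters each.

Place W at (2,2); scan 8 dirs for brackets.
Dir NW: first cell '.' (not opp) -> no flip
Dir N: first cell '.' (not opp) -> no flip
Dir NE: first cell '.' (not opp) -> no flip
Dir W: first cell '.' (not opp) -> no flip
Dir E: first cell '.' (not opp) -> no flip
Dir SW: first cell 'W' (not opp) -> no flip
Dir S: opp run (3,2) (4,2), next='.' -> no flip
Dir SE: opp run (3,3) capped by W -> flip
All flips: (3,3)

Answer: ........
........
..W.....
.WBWB...
.BBBW...
.B.W....
..WWW...
........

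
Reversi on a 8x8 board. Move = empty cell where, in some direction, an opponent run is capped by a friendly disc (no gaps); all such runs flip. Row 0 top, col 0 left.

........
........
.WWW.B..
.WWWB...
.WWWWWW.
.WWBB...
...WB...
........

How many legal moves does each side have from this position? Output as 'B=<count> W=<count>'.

Answer: B=13 W=8

Derivation:
-- B to move --
(1,0): flips 3 -> legal
(1,1): no bracket -> illegal
(1,2): flips 1 -> legal
(1,3): flips 3 -> legal
(1,4): no bracket -> illegal
(2,0): flips 2 -> legal
(2,4): no bracket -> illegal
(3,0): flips 3 -> legal
(3,5): flips 1 -> legal
(3,6): flips 1 -> legal
(3,7): no bracket -> illegal
(4,0): no bracket -> illegal
(4,7): no bracket -> illegal
(5,0): flips 2 -> legal
(5,5): no bracket -> illegal
(5,6): flips 1 -> legal
(5,7): no bracket -> illegal
(6,0): no bracket -> illegal
(6,1): flips 2 -> legal
(6,2): flips 1 -> legal
(7,2): flips 1 -> legal
(7,3): flips 1 -> legal
(7,4): no bracket -> illegal
B mobility = 13
-- W to move --
(1,4): no bracket -> illegal
(1,5): no bracket -> illegal
(1,6): flips 2 -> legal
(2,4): flips 1 -> legal
(2,6): no bracket -> illegal
(3,5): flips 1 -> legal
(3,6): no bracket -> illegal
(5,5): flips 2 -> legal
(6,2): flips 1 -> legal
(6,5): flips 2 -> legal
(7,3): no bracket -> illegal
(7,4): flips 2 -> legal
(7,5): flips 2 -> legal
W mobility = 8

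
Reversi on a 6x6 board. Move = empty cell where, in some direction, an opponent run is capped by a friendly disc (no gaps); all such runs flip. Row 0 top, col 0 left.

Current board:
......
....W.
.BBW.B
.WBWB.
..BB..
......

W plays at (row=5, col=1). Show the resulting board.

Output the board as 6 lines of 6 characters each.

Place W at (5,1); scan 8 dirs for brackets.
Dir NW: first cell '.' (not opp) -> no flip
Dir N: first cell '.' (not opp) -> no flip
Dir NE: opp run (4,2) capped by W -> flip
Dir W: first cell '.' (not opp) -> no flip
Dir E: first cell '.' (not opp) -> no flip
Dir SW: edge -> no flip
Dir S: edge -> no flip
Dir SE: edge -> no flip
All flips: (4,2)

Answer: ......
....W.
.BBW.B
.WBWB.
..WB..
.W....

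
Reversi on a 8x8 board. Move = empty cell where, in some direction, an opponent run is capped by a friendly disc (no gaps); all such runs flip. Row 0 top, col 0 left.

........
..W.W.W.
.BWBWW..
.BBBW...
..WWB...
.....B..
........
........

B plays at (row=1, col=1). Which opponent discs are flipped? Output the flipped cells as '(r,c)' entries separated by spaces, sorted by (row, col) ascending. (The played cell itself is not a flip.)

Answer: (2,2)

Derivation:
Dir NW: first cell '.' (not opp) -> no flip
Dir N: first cell '.' (not opp) -> no flip
Dir NE: first cell '.' (not opp) -> no flip
Dir W: first cell '.' (not opp) -> no flip
Dir E: opp run (1,2), next='.' -> no flip
Dir SW: first cell '.' (not opp) -> no flip
Dir S: first cell 'B' (not opp) -> no flip
Dir SE: opp run (2,2) capped by B -> flip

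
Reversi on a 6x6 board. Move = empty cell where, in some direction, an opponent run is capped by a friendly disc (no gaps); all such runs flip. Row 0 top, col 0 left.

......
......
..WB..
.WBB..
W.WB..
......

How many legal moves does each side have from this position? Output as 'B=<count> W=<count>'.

-- B to move --
(1,1): flips 1 -> legal
(1,2): flips 1 -> legal
(1,3): no bracket -> illegal
(2,0): no bracket -> illegal
(2,1): flips 1 -> legal
(3,0): flips 1 -> legal
(4,1): flips 1 -> legal
(5,0): no bracket -> illegal
(5,1): flips 1 -> legal
(5,2): flips 1 -> legal
(5,3): no bracket -> illegal
B mobility = 7
-- W to move --
(1,2): no bracket -> illegal
(1,3): no bracket -> illegal
(1,4): no bracket -> illegal
(2,1): no bracket -> illegal
(2,4): flips 2 -> legal
(3,4): flips 2 -> legal
(4,1): no bracket -> illegal
(4,4): flips 2 -> legal
(5,2): no bracket -> illegal
(5,3): no bracket -> illegal
(5,4): no bracket -> illegal
W mobility = 3

Answer: B=7 W=3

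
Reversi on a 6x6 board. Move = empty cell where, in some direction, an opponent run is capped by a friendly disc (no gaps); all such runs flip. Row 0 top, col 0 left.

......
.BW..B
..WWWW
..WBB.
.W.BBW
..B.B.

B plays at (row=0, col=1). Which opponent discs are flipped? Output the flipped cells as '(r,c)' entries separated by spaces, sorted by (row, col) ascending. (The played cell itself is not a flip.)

Answer: (1,2) (2,3)

Derivation:
Dir NW: edge -> no flip
Dir N: edge -> no flip
Dir NE: edge -> no flip
Dir W: first cell '.' (not opp) -> no flip
Dir E: first cell '.' (not opp) -> no flip
Dir SW: first cell '.' (not opp) -> no flip
Dir S: first cell 'B' (not opp) -> no flip
Dir SE: opp run (1,2) (2,3) capped by B -> flip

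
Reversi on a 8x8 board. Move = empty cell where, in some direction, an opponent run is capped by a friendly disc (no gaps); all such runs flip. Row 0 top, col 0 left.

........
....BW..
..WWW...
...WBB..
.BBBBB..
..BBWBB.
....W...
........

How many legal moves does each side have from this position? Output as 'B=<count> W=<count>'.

Answer: B=11 W=12

Derivation:
-- B to move --
(0,4): no bracket -> illegal
(0,5): no bracket -> illegal
(0,6): flips 3 -> legal
(1,1): flips 2 -> legal
(1,2): flips 1 -> legal
(1,3): flips 3 -> legal
(1,6): flips 1 -> legal
(2,1): no bracket -> illegal
(2,5): no bracket -> illegal
(2,6): no bracket -> illegal
(3,1): no bracket -> illegal
(3,2): flips 2 -> legal
(6,3): flips 1 -> legal
(6,5): flips 1 -> legal
(7,3): flips 1 -> legal
(7,4): flips 2 -> legal
(7,5): flips 1 -> legal
B mobility = 11
-- W to move --
(0,3): no bracket -> illegal
(0,4): flips 1 -> legal
(0,5): flips 1 -> legal
(1,3): flips 1 -> legal
(2,5): no bracket -> illegal
(2,6): no bracket -> illegal
(3,0): no bracket -> illegal
(3,1): flips 2 -> legal
(3,2): flips 1 -> legal
(3,6): flips 3 -> legal
(4,0): no bracket -> illegal
(4,6): flips 2 -> legal
(4,7): no bracket -> illegal
(5,0): no bracket -> illegal
(5,1): flips 3 -> legal
(5,7): flips 2 -> legal
(6,1): no bracket -> illegal
(6,2): no bracket -> illegal
(6,3): flips 2 -> legal
(6,5): no bracket -> illegal
(6,6): flips 2 -> legal
(6,7): flips 3 -> legal
W mobility = 12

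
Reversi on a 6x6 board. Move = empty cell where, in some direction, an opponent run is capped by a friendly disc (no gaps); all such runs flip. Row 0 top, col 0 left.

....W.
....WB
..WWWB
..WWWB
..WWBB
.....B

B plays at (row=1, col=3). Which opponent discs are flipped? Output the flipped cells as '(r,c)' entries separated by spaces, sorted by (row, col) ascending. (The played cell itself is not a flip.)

Dir NW: first cell '.' (not opp) -> no flip
Dir N: first cell '.' (not opp) -> no flip
Dir NE: opp run (0,4), next=edge -> no flip
Dir W: first cell '.' (not opp) -> no flip
Dir E: opp run (1,4) capped by B -> flip
Dir SW: opp run (2,2), next='.' -> no flip
Dir S: opp run (2,3) (3,3) (4,3), next='.' -> no flip
Dir SE: opp run (2,4) capped by B -> flip

Answer: (1,4) (2,4)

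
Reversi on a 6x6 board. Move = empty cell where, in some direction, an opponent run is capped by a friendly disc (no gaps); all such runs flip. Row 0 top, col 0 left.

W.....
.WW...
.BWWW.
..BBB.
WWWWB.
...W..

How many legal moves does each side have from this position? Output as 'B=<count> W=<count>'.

Answer: B=11 W=9

Derivation:
-- B to move --
(0,1): flips 3 -> legal
(0,2): flips 2 -> legal
(0,3): flips 1 -> legal
(1,0): no bracket -> illegal
(1,3): flips 1 -> legal
(1,4): flips 2 -> legal
(1,5): flips 1 -> legal
(2,0): no bracket -> illegal
(2,5): flips 3 -> legal
(3,0): no bracket -> illegal
(3,1): no bracket -> illegal
(3,5): no bracket -> illegal
(5,0): flips 1 -> legal
(5,1): flips 1 -> legal
(5,2): flips 2 -> legal
(5,4): flips 1 -> legal
B mobility = 11
-- W to move --
(1,0): flips 2 -> legal
(2,0): flips 1 -> legal
(2,5): flips 1 -> legal
(3,0): flips 1 -> legal
(3,1): flips 1 -> legal
(3,5): flips 1 -> legal
(4,5): flips 2 -> legal
(5,4): flips 2 -> legal
(5,5): flips 2 -> legal
W mobility = 9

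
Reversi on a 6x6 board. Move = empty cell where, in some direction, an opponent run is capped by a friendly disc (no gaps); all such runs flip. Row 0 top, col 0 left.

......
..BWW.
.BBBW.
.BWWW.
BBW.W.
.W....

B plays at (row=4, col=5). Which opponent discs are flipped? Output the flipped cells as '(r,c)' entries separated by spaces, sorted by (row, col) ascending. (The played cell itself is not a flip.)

Dir NW: opp run (3,4) capped by B -> flip
Dir N: first cell '.' (not opp) -> no flip
Dir NE: edge -> no flip
Dir W: opp run (4,4), next='.' -> no flip
Dir E: edge -> no flip
Dir SW: first cell '.' (not opp) -> no flip
Dir S: first cell '.' (not opp) -> no flip
Dir SE: edge -> no flip

Answer: (3,4)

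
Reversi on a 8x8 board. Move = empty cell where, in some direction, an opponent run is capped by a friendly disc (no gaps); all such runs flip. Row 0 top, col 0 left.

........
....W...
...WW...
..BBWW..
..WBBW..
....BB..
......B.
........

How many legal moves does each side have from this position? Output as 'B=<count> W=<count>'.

-- B to move --
(0,3): no bracket -> illegal
(0,4): flips 3 -> legal
(0,5): flips 2 -> legal
(1,2): no bracket -> illegal
(1,3): flips 1 -> legal
(1,5): flips 1 -> legal
(2,2): no bracket -> illegal
(2,5): flips 3 -> legal
(2,6): flips 1 -> legal
(3,1): no bracket -> illegal
(3,6): flips 3 -> legal
(4,1): flips 1 -> legal
(4,6): flips 1 -> legal
(5,1): flips 1 -> legal
(5,2): flips 1 -> legal
(5,3): no bracket -> illegal
(5,6): no bracket -> illegal
B mobility = 11
-- W to move --
(2,1): no bracket -> illegal
(2,2): flips 1 -> legal
(3,1): flips 2 -> legal
(4,1): flips 1 -> legal
(4,6): no bracket -> illegal
(5,2): flips 1 -> legal
(5,3): flips 3 -> legal
(5,6): no bracket -> illegal
(5,7): no bracket -> illegal
(6,3): flips 1 -> legal
(6,4): flips 2 -> legal
(6,5): flips 1 -> legal
(6,7): no bracket -> illegal
(7,5): no bracket -> illegal
(7,6): no bracket -> illegal
(7,7): no bracket -> illegal
W mobility = 8

Answer: B=11 W=8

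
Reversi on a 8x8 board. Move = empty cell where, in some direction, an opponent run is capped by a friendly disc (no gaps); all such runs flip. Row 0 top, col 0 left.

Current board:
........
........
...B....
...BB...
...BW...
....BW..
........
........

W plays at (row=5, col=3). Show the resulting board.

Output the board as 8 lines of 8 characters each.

Answer: ........
........
...B....
...BB...
...BW...
...WWW..
........
........

Derivation:
Place W at (5,3); scan 8 dirs for brackets.
Dir NW: first cell '.' (not opp) -> no flip
Dir N: opp run (4,3) (3,3) (2,3), next='.' -> no flip
Dir NE: first cell 'W' (not opp) -> no flip
Dir W: first cell '.' (not opp) -> no flip
Dir E: opp run (5,4) capped by W -> flip
Dir SW: first cell '.' (not opp) -> no flip
Dir S: first cell '.' (not opp) -> no flip
Dir SE: first cell '.' (not opp) -> no flip
All flips: (5,4)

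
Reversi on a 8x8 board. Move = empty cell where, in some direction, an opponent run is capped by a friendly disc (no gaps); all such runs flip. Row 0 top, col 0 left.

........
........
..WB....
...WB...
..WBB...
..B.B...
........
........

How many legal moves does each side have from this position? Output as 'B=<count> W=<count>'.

Answer: B=4 W=7

Derivation:
-- B to move --
(1,1): flips 2 -> legal
(1,2): no bracket -> illegal
(1,3): no bracket -> illegal
(2,1): flips 1 -> legal
(2,4): no bracket -> illegal
(3,1): no bracket -> illegal
(3,2): flips 2 -> legal
(4,1): flips 1 -> legal
(5,1): no bracket -> illegal
(5,3): no bracket -> illegal
B mobility = 4
-- W to move --
(1,2): no bracket -> illegal
(1,3): flips 1 -> legal
(1,4): no bracket -> illegal
(2,4): flips 1 -> legal
(2,5): no bracket -> illegal
(3,2): no bracket -> illegal
(3,5): flips 1 -> legal
(4,1): no bracket -> illegal
(4,5): flips 2 -> legal
(5,1): no bracket -> illegal
(5,3): flips 1 -> legal
(5,5): flips 1 -> legal
(6,1): no bracket -> illegal
(6,2): flips 1 -> legal
(6,3): no bracket -> illegal
(6,4): no bracket -> illegal
(6,5): no bracket -> illegal
W mobility = 7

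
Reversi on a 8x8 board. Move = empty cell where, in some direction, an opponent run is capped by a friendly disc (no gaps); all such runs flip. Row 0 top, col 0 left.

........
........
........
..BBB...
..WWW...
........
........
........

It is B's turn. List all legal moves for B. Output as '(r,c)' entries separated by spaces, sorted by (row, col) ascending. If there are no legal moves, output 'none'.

(3,1): no bracket -> illegal
(3,5): no bracket -> illegal
(4,1): no bracket -> illegal
(4,5): no bracket -> illegal
(5,1): flips 1 -> legal
(5,2): flips 2 -> legal
(5,3): flips 1 -> legal
(5,4): flips 2 -> legal
(5,5): flips 1 -> legal

Answer: (5,1) (5,2) (5,3) (5,4) (5,5)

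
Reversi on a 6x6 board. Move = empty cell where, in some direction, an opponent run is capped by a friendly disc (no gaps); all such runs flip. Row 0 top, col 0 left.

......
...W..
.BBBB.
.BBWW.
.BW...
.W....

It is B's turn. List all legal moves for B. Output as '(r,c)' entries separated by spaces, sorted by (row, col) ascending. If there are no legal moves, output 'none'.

Answer: (0,2) (0,3) (0,4) (3,5) (4,3) (4,4) (4,5) (5,2) (5,3)

Derivation:
(0,2): flips 1 -> legal
(0,3): flips 1 -> legal
(0,4): flips 1 -> legal
(1,2): no bracket -> illegal
(1,4): no bracket -> illegal
(2,5): no bracket -> illegal
(3,5): flips 2 -> legal
(4,0): no bracket -> illegal
(4,3): flips 2 -> legal
(4,4): flips 2 -> legal
(4,5): flips 1 -> legal
(5,0): no bracket -> illegal
(5,2): flips 1 -> legal
(5,3): flips 1 -> legal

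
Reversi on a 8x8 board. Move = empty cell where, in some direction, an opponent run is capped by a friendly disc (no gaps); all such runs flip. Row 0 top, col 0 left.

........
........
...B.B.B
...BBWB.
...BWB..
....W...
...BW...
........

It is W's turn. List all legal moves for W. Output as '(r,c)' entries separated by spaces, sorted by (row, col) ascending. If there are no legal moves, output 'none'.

(1,2): no bracket -> illegal
(1,3): no bracket -> illegal
(1,4): no bracket -> illegal
(1,5): flips 1 -> legal
(1,6): no bracket -> illegal
(1,7): no bracket -> illegal
(2,2): flips 1 -> legal
(2,4): flips 1 -> legal
(2,6): no bracket -> illegal
(3,2): flips 3 -> legal
(3,7): flips 1 -> legal
(4,2): flips 1 -> legal
(4,6): flips 1 -> legal
(4,7): no bracket -> illegal
(5,2): no bracket -> illegal
(5,3): no bracket -> illegal
(5,5): flips 1 -> legal
(5,6): no bracket -> illegal
(6,2): flips 1 -> legal
(7,2): flips 1 -> legal
(7,3): no bracket -> illegal
(7,4): no bracket -> illegal

Answer: (1,5) (2,2) (2,4) (3,2) (3,7) (4,2) (4,6) (5,5) (6,2) (7,2)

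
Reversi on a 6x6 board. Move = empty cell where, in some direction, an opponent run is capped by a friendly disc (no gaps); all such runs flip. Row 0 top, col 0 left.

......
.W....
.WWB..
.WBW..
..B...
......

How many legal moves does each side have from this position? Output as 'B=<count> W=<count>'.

Answer: B=7 W=6

Derivation:
-- B to move --
(0,0): no bracket -> illegal
(0,1): no bracket -> illegal
(0,2): no bracket -> illegal
(1,0): flips 1 -> legal
(1,2): flips 1 -> legal
(1,3): no bracket -> illegal
(2,0): flips 3 -> legal
(2,4): flips 1 -> legal
(3,0): flips 1 -> legal
(3,4): flips 1 -> legal
(4,0): no bracket -> illegal
(4,1): no bracket -> illegal
(4,3): flips 1 -> legal
(4,4): no bracket -> illegal
B mobility = 7
-- W to move --
(1,2): no bracket -> illegal
(1,3): flips 1 -> legal
(1,4): no bracket -> illegal
(2,4): flips 1 -> legal
(3,4): no bracket -> illegal
(4,1): no bracket -> illegal
(4,3): flips 1 -> legal
(5,1): flips 1 -> legal
(5,2): flips 2 -> legal
(5,3): flips 1 -> legal
W mobility = 6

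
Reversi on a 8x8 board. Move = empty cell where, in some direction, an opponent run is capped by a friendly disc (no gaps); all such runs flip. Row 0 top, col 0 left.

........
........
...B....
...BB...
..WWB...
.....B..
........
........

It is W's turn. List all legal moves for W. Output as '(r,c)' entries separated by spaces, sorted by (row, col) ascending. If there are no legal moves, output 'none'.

(1,2): no bracket -> illegal
(1,3): flips 2 -> legal
(1,4): no bracket -> illegal
(2,2): no bracket -> illegal
(2,4): flips 1 -> legal
(2,5): flips 1 -> legal
(3,2): no bracket -> illegal
(3,5): no bracket -> illegal
(4,5): flips 1 -> legal
(4,6): no bracket -> illegal
(5,3): no bracket -> illegal
(5,4): no bracket -> illegal
(5,6): no bracket -> illegal
(6,4): no bracket -> illegal
(6,5): no bracket -> illegal
(6,6): no bracket -> illegal

Answer: (1,3) (2,4) (2,5) (4,5)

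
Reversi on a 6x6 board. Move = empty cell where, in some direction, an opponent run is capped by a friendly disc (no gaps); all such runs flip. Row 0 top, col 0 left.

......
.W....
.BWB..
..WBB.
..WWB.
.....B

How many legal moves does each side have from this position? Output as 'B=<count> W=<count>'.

-- B to move --
(0,0): flips 2 -> legal
(0,1): flips 1 -> legal
(0,2): no bracket -> illegal
(1,0): no bracket -> illegal
(1,2): no bracket -> illegal
(1,3): no bracket -> illegal
(2,0): no bracket -> illegal
(3,1): flips 1 -> legal
(4,1): flips 3 -> legal
(5,1): flips 1 -> legal
(5,2): flips 1 -> legal
(5,3): flips 1 -> legal
(5,4): flips 2 -> legal
B mobility = 8
-- W to move --
(1,0): flips 1 -> legal
(1,2): no bracket -> illegal
(1,3): flips 2 -> legal
(1,4): flips 1 -> legal
(2,0): flips 1 -> legal
(2,4): flips 2 -> legal
(2,5): flips 1 -> legal
(3,0): no bracket -> illegal
(3,1): flips 1 -> legal
(3,5): flips 2 -> legal
(4,5): flips 1 -> legal
(5,3): no bracket -> illegal
(5,4): no bracket -> illegal
W mobility = 9

Answer: B=8 W=9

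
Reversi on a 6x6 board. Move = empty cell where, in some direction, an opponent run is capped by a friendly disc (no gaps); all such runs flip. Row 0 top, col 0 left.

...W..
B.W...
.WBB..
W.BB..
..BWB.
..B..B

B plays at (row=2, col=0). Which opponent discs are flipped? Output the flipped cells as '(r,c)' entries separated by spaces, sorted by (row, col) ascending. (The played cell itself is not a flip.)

Answer: (2,1)

Derivation:
Dir NW: edge -> no flip
Dir N: first cell 'B' (not opp) -> no flip
Dir NE: first cell '.' (not opp) -> no flip
Dir W: edge -> no flip
Dir E: opp run (2,1) capped by B -> flip
Dir SW: edge -> no flip
Dir S: opp run (3,0), next='.' -> no flip
Dir SE: first cell '.' (not opp) -> no flip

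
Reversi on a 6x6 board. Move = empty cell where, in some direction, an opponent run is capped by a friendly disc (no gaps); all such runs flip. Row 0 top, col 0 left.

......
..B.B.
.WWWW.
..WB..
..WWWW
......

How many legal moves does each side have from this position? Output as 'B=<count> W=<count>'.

-- B to move --
(1,0): no bracket -> illegal
(1,1): flips 1 -> legal
(1,3): flips 1 -> legal
(1,5): flips 1 -> legal
(2,0): no bracket -> illegal
(2,5): no bracket -> illegal
(3,0): flips 1 -> legal
(3,1): flips 1 -> legal
(3,4): flips 2 -> legal
(3,5): no bracket -> illegal
(4,1): flips 2 -> legal
(5,1): flips 1 -> legal
(5,2): flips 3 -> legal
(5,3): flips 1 -> legal
(5,4): no bracket -> illegal
(5,5): flips 1 -> legal
B mobility = 11
-- W to move --
(0,1): flips 1 -> legal
(0,2): flips 1 -> legal
(0,3): flips 1 -> legal
(0,4): flips 1 -> legal
(0,5): flips 1 -> legal
(1,1): no bracket -> illegal
(1,3): no bracket -> illegal
(1,5): no bracket -> illegal
(2,5): no bracket -> illegal
(3,4): flips 1 -> legal
W mobility = 6

Answer: B=11 W=6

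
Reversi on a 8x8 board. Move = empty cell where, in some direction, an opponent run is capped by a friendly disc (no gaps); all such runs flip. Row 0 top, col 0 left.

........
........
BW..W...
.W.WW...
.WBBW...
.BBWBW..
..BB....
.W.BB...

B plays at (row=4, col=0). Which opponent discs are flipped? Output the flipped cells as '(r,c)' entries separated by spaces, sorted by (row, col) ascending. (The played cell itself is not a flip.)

Dir NW: edge -> no flip
Dir N: first cell '.' (not opp) -> no flip
Dir NE: opp run (3,1), next='.' -> no flip
Dir W: edge -> no flip
Dir E: opp run (4,1) capped by B -> flip
Dir SW: edge -> no flip
Dir S: first cell '.' (not opp) -> no flip
Dir SE: first cell 'B' (not opp) -> no flip

Answer: (4,1)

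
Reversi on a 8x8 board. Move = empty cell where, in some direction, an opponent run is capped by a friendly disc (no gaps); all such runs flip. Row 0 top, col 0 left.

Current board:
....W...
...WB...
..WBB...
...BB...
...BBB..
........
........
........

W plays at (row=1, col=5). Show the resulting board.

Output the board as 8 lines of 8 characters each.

Answer: ....W...
...WWW..
..WBB...
...BB...
...BBB..
........
........
........

Derivation:
Place W at (1,5); scan 8 dirs for brackets.
Dir NW: first cell 'W' (not opp) -> no flip
Dir N: first cell '.' (not opp) -> no flip
Dir NE: first cell '.' (not opp) -> no flip
Dir W: opp run (1,4) capped by W -> flip
Dir E: first cell '.' (not opp) -> no flip
Dir SW: opp run (2,4) (3,3), next='.' -> no flip
Dir S: first cell '.' (not opp) -> no flip
Dir SE: first cell '.' (not opp) -> no flip
All flips: (1,4)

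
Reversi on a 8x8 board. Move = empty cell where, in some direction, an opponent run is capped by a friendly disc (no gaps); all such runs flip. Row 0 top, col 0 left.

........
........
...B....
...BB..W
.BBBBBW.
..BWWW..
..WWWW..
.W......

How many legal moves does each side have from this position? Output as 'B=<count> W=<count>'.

Answer: B=8 W=10

Derivation:
-- B to move --
(2,6): no bracket -> illegal
(2,7): no bracket -> illegal
(3,5): no bracket -> illegal
(3,6): no bracket -> illegal
(4,7): flips 1 -> legal
(5,1): no bracket -> illegal
(5,6): flips 3 -> legal
(5,7): no bracket -> illegal
(6,0): no bracket -> illegal
(6,1): no bracket -> illegal
(6,6): flips 1 -> legal
(7,0): no bracket -> illegal
(7,2): flips 3 -> legal
(7,3): flips 2 -> legal
(7,4): flips 3 -> legal
(7,5): flips 4 -> legal
(7,6): flips 2 -> legal
B mobility = 8
-- W to move --
(1,2): no bracket -> illegal
(1,3): flips 3 -> legal
(1,4): no bracket -> illegal
(2,2): flips 2 -> legal
(2,4): flips 2 -> legal
(2,5): no bracket -> illegal
(3,0): flips 2 -> legal
(3,1): flips 1 -> legal
(3,2): flips 3 -> legal
(3,5): flips 2 -> legal
(3,6): flips 1 -> legal
(4,0): flips 5 -> legal
(5,0): no bracket -> illegal
(5,1): flips 1 -> legal
(5,6): no bracket -> illegal
(6,1): no bracket -> illegal
W mobility = 10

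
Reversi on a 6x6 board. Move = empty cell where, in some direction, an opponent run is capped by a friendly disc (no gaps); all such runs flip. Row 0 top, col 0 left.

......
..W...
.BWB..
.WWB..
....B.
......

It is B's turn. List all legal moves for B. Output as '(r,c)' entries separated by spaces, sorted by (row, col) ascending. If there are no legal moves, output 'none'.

(0,1): flips 1 -> legal
(0,2): no bracket -> illegal
(0,3): flips 1 -> legal
(1,1): flips 1 -> legal
(1,3): no bracket -> illegal
(2,0): no bracket -> illegal
(3,0): flips 2 -> legal
(4,0): no bracket -> illegal
(4,1): flips 2 -> legal
(4,2): no bracket -> illegal
(4,3): flips 1 -> legal

Answer: (0,1) (0,3) (1,1) (3,0) (4,1) (4,3)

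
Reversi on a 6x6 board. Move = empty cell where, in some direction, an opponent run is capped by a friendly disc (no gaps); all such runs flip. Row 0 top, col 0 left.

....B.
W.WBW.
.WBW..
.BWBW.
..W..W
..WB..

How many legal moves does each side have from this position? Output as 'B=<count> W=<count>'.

-- B to move --
(0,0): no bracket -> illegal
(0,1): no bracket -> illegal
(0,2): flips 1 -> legal
(0,3): no bracket -> illegal
(0,5): no bracket -> illegal
(1,1): flips 2 -> legal
(1,5): flips 1 -> legal
(2,0): flips 1 -> legal
(2,4): flips 2 -> legal
(2,5): no bracket -> illegal
(3,0): no bracket -> illegal
(3,5): flips 1 -> legal
(4,1): no bracket -> illegal
(4,3): no bracket -> illegal
(4,4): no bracket -> illegal
(5,1): flips 2 -> legal
(5,4): no bracket -> illegal
(5,5): no bracket -> illegal
B mobility = 7
-- W to move --
(0,2): no bracket -> illegal
(0,3): flips 1 -> legal
(0,5): no bracket -> illegal
(1,1): no bracket -> illegal
(1,5): no bracket -> illegal
(2,0): flips 1 -> legal
(2,4): flips 1 -> legal
(3,0): flips 1 -> legal
(4,0): no bracket -> illegal
(4,1): flips 1 -> legal
(4,3): flips 1 -> legal
(4,4): no bracket -> illegal
(5,4): flips 1 -> legal
W mobility = 7

Answer: B=7 W=7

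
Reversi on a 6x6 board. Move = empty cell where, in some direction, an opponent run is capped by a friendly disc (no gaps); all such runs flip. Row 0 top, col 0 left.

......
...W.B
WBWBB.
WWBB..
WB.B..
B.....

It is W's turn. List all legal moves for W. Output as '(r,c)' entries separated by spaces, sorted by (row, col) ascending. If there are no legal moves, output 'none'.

Answer: (1,1) (1,2) (2,5) (3,4) (3,5) (4,2) (4,4) (5,1) (5,2) (5,3)

Derivation:
(0,4): no bracket -> illegal
(0,5): no bracket -> illegal
(1,0): no bracket -> illegal
(1,1): flips 1 -> legal
(1,2): flips 1 -> legal
(1,4): no bracket -> illegal
(2,5): flips 2 -> legal
(3,4): flips 2 -> legal
(3,5): flips 1 -> legal
(4,2): flips 2 -> legal
(4,4): flips 1 -> legal
(5,1): flips 1 -> legal
(5,2): flips 1 -> legal
(5,3): flips 3 -> legal
(5,4): no bracket -> illegal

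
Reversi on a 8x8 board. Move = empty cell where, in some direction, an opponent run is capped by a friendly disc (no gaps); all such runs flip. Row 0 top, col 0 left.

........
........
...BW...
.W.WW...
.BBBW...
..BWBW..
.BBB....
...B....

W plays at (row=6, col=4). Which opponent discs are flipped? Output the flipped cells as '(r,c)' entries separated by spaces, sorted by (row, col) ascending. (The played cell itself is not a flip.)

Answer: (5,4)

Derivation:
Dir NW: first cell 'W' (not opp) -> no flip
Dir N: opp run (5,4) capped by W -> flip
Dir NE: first cell 'W' (not opp) -> no flip
Dir W: opp run (6,3) (6,2) (6,1), next='.' -> no flip
Dir E: first cell '.' (not opp) -> no flip
Dir SW: opp run (7,3), next=edge -> no flip
Dir S: first cell '.' (not opp) -> no flip
Dir SE: first cell '.' (not opp) -> no flip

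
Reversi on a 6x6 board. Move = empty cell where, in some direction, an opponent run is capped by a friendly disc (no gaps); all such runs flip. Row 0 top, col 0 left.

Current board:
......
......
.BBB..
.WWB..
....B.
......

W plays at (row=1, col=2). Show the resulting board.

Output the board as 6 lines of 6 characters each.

Answer: ......
..W...
.BWB..
.WWB..
....B.
......

Derivation:
Place W at (1,2); scan 8 dirs for brackets.
Dir NW: first cell '.' (not opp) -> no flip
Dir N: first cell '.' (not opp) -> no flip
Dir NE: first cell '.' (not opp) -> no flip
Dir W: first cell '.' (not opp) -> no flip
Dir E: first cell '.' (not opp) -> no flip
Dir SW: opp run (2,1), next='.' -> no flip
Dir S: opp run (2,2) capped by W -> flip
Dir SE: opp run (2,3), next='.' -> no flip
All flips: (2,2)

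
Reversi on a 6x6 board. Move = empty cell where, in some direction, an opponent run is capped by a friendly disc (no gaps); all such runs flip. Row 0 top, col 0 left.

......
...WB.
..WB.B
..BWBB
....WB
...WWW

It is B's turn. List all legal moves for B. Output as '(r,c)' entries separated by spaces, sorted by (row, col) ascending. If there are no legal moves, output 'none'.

(0,2): no bracket -> illegal
(0,3): flips 1 -> legal
(0,4): no bracket -> illegal
(1,1): no bracket -> illegal
(1,2): flips 2 -> legal
(2,1): flips 1 -> legal
(2,4): no bracket -> illegal
(3,1): no bracket -> illegal
(4,2): no bracket -> illegal
(4,3): flips 2 -> legal
(5,2): no bracket -> illegal

Answer: (0,3) (1,2) (2,1) (4,3)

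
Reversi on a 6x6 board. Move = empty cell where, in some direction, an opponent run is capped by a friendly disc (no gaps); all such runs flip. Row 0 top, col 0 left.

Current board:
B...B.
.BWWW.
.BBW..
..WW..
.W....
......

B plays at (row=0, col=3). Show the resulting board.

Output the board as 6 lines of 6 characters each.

Answer: B..BB.
.BBWW.
.BBW..
..WW..
.W....
......

Derivation:
Place B at (0,3); scan 8 dirs for brackets.
Dir NW: edge -> no flip
Dir N: edge -> no flip
Dir NE: edge -> no flip
Dir W: first cell '.' (not opp) -> no flip
Dir E: first cell 'B' (not opp) -> no flip
Dir SW: opp run (1,2) capped by B -> flip
Dir S: opp run (1,3) (2,3) (3,3), next='.' -> no flip
Dir SE: opp run (1,4), next='.' -> no flip
All flips: (1,2)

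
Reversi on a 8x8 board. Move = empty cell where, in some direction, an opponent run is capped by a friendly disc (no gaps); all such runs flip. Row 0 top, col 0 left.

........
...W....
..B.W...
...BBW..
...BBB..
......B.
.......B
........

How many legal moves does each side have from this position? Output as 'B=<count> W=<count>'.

Answer: B=6 W=6

Derivation:
-- B to move --
(0,2): no bracket -> illegal
(0,3): no bracket -> illegal
(0,4): flips 1 -> legal
(1,2): no bracket -> illegal
(1,4): flips 1 -> legal
(1,5): flips 1 -> legal
(2,3): no bracket -> illegal
(2,5): flips 1 -> legal
(2,6): flips 1 -> legal
(3,6): flips 1 -> legal
(4,6): no bracket -> illegal
B mobility = 6
-- W to move --
(1,1): no bracket -> illegal
(1,2): no bracket -> illegal
(2,1): no bracket -> illegal
(2,3): no bracket -> illegal
(2,5): no bracket -> illegal
(3,1): flips 1 -> legal
(3,2): flips 2 -> legal
(3,6): no bracket -> illegal
(4,2): flips 1 -> legal
(4,6): no bracket -> illegal
(4,7): no bracket -> illegal
(5,2): no bracket -> illegal
(5,3): flips 1 -> legal
(5,4): flips 2 -> legal
(5,5): flips 1 -> legal
(5,7): no bracket -> illegal
(6,5): no bracket -> illegal
(6,6): no bracket -> illegal
(7,6): no bracket -> illegal
(7,7): no bracket -> illegal
W mobility = 6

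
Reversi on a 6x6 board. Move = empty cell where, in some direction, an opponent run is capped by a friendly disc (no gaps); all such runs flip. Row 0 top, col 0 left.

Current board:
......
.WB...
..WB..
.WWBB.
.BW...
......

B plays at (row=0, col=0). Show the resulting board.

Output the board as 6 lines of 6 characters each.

Place B at (0,0); scan 8 dirs for brackets.
Dir NW: edge -> no flip
Dir N: edge -> no flip
Dir NE: edge -> no flip
Dir W: edge -> no flip
Dir E: first cell '.' (not opp) -> no flip
Dir SW: edge -> no flip
Dir S: first cell '.' (not opp) -> no flip
Dir SE: opp run (1,1) (2,2) capped by B -> flip
All flips: (1,1) (2,2)

Answer: B.....
.BB...
..BB..
.WWBB.
.BW...
......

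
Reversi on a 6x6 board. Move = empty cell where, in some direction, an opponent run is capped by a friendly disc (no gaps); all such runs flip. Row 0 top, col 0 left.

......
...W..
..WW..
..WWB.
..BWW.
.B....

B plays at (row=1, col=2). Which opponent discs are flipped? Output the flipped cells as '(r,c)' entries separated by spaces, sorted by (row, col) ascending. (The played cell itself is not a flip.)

Dir NW: first cell '.' (not opp) -> no flip
Dir N: first cell '.' (not opp) -> no flip
Dir NE: first cell '.' (not opp) -> no flip
Dir W: first cell '.' (not opp) -> no flip
Dir E: opp run (1,3), next='.' -> no flip
Dir SW: first cell '.' (not opp) -> no flip
Dir S: opp run (2,2) (3,2) capped by B -> flip
Dir SE: opp run (2,3) capped by B -> flip

Answer: (2,2) (2,3) (3,2)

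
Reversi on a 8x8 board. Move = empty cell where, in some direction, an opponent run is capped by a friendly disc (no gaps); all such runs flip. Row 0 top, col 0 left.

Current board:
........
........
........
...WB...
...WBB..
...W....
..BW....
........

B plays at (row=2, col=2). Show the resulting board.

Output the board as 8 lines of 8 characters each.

Place B at (2,2); scan 8 dirs for brackets.
Dir NW: first cell '.' (not opp) -> no flip
Dir N: first cell '.' (not opp) -> no flip
Dir NE: first cell '.' (not opp) -> no flip
Dir W: first cell '.' (not opp) -> no flip
Dir E: first cell '.' (not opp) -> no flip
Dir SW: first cell '.' (not opp) -> no flip
Dir S: first cell '.' (not opp) -> no flip
Dir SE: opp run (3,3) capped by B -> flip
All flips: (3,3)

Answer: ........
........
..B.....
...BB...
...WBB..
...W....
..BW....
........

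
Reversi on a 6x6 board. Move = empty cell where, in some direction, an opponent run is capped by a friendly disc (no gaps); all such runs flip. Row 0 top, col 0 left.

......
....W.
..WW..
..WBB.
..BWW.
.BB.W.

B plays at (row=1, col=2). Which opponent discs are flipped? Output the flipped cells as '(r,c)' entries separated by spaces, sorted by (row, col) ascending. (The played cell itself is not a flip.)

Answer: (2,2) (2,3) (3,2)

Derivation:
Dir NW: first cell '.' (not opp) -> no flip
Dir N: first cell '.' (not opp) -> no flip
Dir NE: first cell '.' (not opp) -> no flip
Dir W: first cell '.' (not opp) -> no flip
Dir E: first cell '.' (not opp) -> no flip
Dir SW: first cell '.' (not opp) -> no flip
Dir S: opp run (2,2) (3,2) capped by B -> flip
Dir SE: opp run (2,3) capped by B -> flip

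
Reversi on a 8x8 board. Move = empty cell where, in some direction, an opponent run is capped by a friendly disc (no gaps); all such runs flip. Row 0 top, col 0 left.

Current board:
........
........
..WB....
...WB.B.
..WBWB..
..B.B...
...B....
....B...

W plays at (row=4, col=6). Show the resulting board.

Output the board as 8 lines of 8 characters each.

Place W at (4,6); scan 8 dirs for brackets.
Dir NW: first cell '.' (not opp) -> no flip
Dir N: opp run (3,6), next='.' -> no flip
Dir NE: first cell '.' (not opp) -> no flip
Dir W: opp run (4,5) capped by W -> flip
Dir E: first cell '.' (not opp) -> no flip
Dir SW: first cell '.' (not opp) -> no flip
Dir S: first cell '.' (not opp) -> no flip
Dir SE: first cell '.' (not opp) -> no flip
All flips: (4,5)

Answer: ........
........
..WB....
...WB.B.
..WBWWW.
..B.B...
...B....
....B...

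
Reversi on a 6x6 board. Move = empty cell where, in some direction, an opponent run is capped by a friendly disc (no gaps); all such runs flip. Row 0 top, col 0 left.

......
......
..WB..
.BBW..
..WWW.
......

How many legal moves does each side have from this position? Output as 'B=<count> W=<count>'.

-- B to move --
(1,1): no bracket -> illegal
(1,2): flips 1 -> legal
(1,3): flips 1 -> legal
(2,1): flips 1 -> legal
(2,4): no bracket -> illegal
(3,4): flips 1 -> legal
(3,5): no bracket -> illegal
(4,1): no bracket -> illegal
(4,5): no bracket -> illegal
(5,1): no bracket -> illegal
(5,2): flips 1 -> legal
(5,3): flips 3 -> legal
(5,4): flips 1 -> legal
(5,5): no bracket -> illegal
B mobility = 7
-- W to move --
(1,2): no bracket -> illegal
(1,3): flips 1 -> legal
(1,4): no bracket -> illegal
(2,0): flips 1 -> legal
(2,1): flips 1 -> legal
(2,4): flips 1 -> legal
(3,0): flips 2 -> legal
(3,4): no bracket -> illegal
(4,0): flips 1 -> legal
(4,1): no bracket -> illegal
W mobility = 6

Answer: B=7 W=6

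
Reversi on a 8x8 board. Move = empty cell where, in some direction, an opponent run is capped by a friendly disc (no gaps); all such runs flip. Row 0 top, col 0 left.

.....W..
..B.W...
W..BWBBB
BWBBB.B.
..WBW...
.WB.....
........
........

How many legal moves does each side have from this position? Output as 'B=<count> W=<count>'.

-- B to move --
(0,3): flips 1 -> legal
(0,4): flips 2 -> legal
(0,6): no bracket -> illegal
(1,0): flips 1 -> legal
(1,1): no bracket -> illegal
(1,3): no bracket -> illegal
(1,5): flips 1 -> legal
(1,6): no bracket -> illegal
(2,1): no bracket -> illegal
(2,2): no bracket -> illegal
(3,5): no bracket -> illegal
(4,0): no bracket -> illegal
(4,1): flips 1 -> legal
(4,5): flips 1 -> legal
(5,0): flips 1 -> legal
(5,3): no bracket -> illegal
(5,4): flips 1 -> legal
(5,5): flips 1 -> legal
(6,0): flips 2 -> legal
(6,1): no bracket -> illegal
(6,2): no bracket -> illegal
B mobility = 10
-- W to move --
(0,1): no bracket -> illegal
(0,2): no bracket -> illegal
(0,3): no bracket -> illegal
(1,1): no bracket -> illegal
(1,3): no bracket -> illegal
(1,5): no bracket -> illegal
(1,6): no bracket -> illegal
(1,7): no bracket -> illegal
(2,1): no bracket -> illegal
(2,2): flips 3 -> legal
(3,5): flips 3 -> legal
(3,7): no bracket -> illegal
(4,0): flips 1 -> legal
(4,1): flips 2 -> legal
(4,5): no bracket -> illegal
(4,6): no bracket -> illegal
(4,7): flips 2 -> legal
(5,3): flips 1 -> legal
(5,4): no bracket -> illegal
(6,1): no bracket -> illegal
(6,2): flips 1 -> legal
(6,3): no bracket -> illegal
W mobility = 7

Answer: B=10 W=7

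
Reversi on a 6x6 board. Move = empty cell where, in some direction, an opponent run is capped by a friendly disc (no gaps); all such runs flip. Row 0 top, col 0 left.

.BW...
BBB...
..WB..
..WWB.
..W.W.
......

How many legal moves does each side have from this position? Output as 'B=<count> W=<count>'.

-- B to move --
(0,3): flips 1 -> legal
(1,3): no bracket -> illegal
(2,1): flips 1 -> legal
(2,4): no bracket -> illegal
(3,1): flips 2 -> legal
(3,5): no bracket -> illegal
(4,1): flips 1 -> legal
(4,3): flips 1 -> legal
(4,5): no bracket -> illegal
(5,1): no bracket -> illegal
(5,2): flips 3 -> legal
(5,3): no bracket -> illegal
(5,4): flips 1 -> legal
(5,5): flips 3 -> legal
B mobility = 8
-- W to move --
(0,0): flips 2 -> legal
(0,3): no bracket -> illegal
(1,3): flips 1 -> legal
(1,4): flips 1 -> legal
(2,0): flips 1 -> legal
(2,1): no bracket -> illegal
(2,4): flips 2 -> legal
(2,5): no bracket -> illegal
(3,5): flips 1 -> legal
(4,3): no bracket -> illegal
(4,5): no bracket -> illegal
W mobility = 6

Answer: B=8 W=6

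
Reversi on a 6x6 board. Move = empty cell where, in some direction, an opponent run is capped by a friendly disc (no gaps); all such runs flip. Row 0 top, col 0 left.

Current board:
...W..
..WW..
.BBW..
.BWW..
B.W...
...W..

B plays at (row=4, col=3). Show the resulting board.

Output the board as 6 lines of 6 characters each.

Place B at (4,3); scan 8 dirs for brackets.
Dir NW: opp run (3,2) capped by B -> flip
Dir N: opp run (3,3) (2,3) (1,3) (0,3), next=edge -> no flip
Dir NE: first cell '.' (not opp) -> no flip
Dir W: opp run (4,2), next='.' -> no flip
Dir E: first cell '.' (not opp) -> no flip
Dir SW: first cell '.' (not opp) -> no flip
Dir S: opp run (5,3), next=edge -> no flip
Dir SE: first cell '.' (not opp) -> no flip
All flips: (3,2)

Answer: ...W..
..WW..
.BBW..
.BBW..
B.WB..
...W..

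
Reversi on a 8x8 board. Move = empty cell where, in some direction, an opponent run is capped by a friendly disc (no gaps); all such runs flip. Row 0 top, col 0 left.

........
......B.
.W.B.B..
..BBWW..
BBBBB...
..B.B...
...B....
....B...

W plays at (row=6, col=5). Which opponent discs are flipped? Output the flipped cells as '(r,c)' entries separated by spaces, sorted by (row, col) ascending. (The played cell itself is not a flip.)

Dir NW: opp run (5,4) (4,3) (3,2) capped by W -> flip
Dir N: first cell '.' (not opp) -> no flip
Dir NE: first cell '.' (not opp) -> no flip
Dir W: first cell '.' (not opp) -> no flip
Dir E: first cell '.' (not opp) -> no flip
Dir SW: opp run (7,4), next=edge -> no flip
Dir S: first cell '.' (not opp) -> no flip
Dir SE: first cell '.' (not opp) -> no flip

Answer: (3,2) (4,3) (5,4)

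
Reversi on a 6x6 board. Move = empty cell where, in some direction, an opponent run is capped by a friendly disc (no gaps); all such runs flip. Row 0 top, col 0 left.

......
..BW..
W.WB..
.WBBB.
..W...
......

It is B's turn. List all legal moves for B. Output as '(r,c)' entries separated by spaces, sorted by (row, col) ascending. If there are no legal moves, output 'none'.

(0,2): no bracket -> illegal
(0,3): flips 1 -> legal
(0,4): no bracket -> illegal
(1,0): no bracket -> illegal
(1,1): flips 1 -> legal
(1,4): flips 1 -> legal
(2,1): flips 1 -> legal
(2,4): no bracket -> illegal
(3,0): flips 1 -> legal
(4,0): no bracket -> illegal
(4,1): no bracket -> illegal
(4,3): no bracket -> illegal
(5,1): flips 1 -> legal
(5,2): flips 1 -> legal
(5,3): no bracket -> illegal

Answer: (0,3) (1,1) (1,4) (2,1) (3,0) (5,1) (5,2)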